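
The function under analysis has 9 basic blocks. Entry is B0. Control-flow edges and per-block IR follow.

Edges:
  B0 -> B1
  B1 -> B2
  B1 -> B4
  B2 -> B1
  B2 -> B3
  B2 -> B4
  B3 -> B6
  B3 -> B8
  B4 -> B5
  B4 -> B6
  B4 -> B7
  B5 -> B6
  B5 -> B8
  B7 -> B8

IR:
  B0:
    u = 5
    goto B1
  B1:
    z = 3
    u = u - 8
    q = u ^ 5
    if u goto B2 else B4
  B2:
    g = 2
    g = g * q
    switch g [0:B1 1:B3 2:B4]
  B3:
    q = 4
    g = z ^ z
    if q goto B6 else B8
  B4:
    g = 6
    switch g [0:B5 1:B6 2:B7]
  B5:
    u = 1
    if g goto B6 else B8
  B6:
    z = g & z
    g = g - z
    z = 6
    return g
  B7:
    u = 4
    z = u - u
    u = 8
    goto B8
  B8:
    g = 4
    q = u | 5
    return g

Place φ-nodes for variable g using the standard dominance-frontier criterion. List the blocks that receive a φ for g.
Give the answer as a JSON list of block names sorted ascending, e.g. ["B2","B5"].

Answer: ["B1", "B4", "B6", "B8"]

Working:
idom tree: B1←B0 B2←B1 B3←B2 B4←B1 B5←B4 B6←B1 B7←B4 B8←B1
Dom at joins:
  B1: preds {B0,B2}: {B0} ∩ {B0,B1,B2} = {B0}; idom=B0
  B4: preds {B1,B2}: {B0,B1} ∩ {B0,B1,B2} = {B0,B1}; idom=B1
  B6: preds {B3,B4,B5}: {B0,B1,B2,B3} ∩ {B0,B1,B4} ∩ {B0,B1,B4,B5} = {B0,B1}; idom=B1
  B8: preds {B3,B5,B7}: {B0,B1,B2,B3} ∩ {B0,B1,B4,B5} ∩ {B0,B1,B4,B7} = {B0,B1}; idom=B1

DF walk-up:
  B1←B0: walk · to B0
  B1←B2: walk B2→B1 to B0
  B4←B1: walk · to B1
  B4←B2: walk B2 to B1
  B6←B3: walk B3→B2 to B1
  B6←B4: walk B4 to B1
  B6←B5: walk B5→B4 to B1
  B8←B3: walk B3→B2 to B1
  B8←B5: walk B5→B4 to B1
  B8←B7: walk B7→B4 to B1
  B0 → ∅
  B1 → {B1}
  B2 → {B1,B4,B6,B8}
  B3 → {B6,B8}
  B4 → {B6,B8}
  B5 → {B6,B8}
  B6 → ∅
  B7 → {B8}
  B8 → ∅

φ for g: defs {B2,B3,B4,B6,B8}
  DF⁺ = {B1,B4,B6,B8}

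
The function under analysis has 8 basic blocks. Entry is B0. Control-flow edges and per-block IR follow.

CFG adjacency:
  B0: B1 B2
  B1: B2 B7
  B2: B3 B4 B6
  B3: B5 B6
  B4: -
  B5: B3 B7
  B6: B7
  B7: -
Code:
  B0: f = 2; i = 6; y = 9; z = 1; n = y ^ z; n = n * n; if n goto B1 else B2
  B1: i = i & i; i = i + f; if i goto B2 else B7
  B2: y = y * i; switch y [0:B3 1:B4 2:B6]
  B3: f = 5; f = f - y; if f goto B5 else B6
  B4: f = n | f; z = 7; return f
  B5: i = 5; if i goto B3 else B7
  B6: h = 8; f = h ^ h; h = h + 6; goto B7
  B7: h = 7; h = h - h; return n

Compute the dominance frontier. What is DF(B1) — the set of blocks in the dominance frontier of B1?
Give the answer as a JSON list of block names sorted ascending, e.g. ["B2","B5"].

Answer: ["B2", "B7"]

Derivation:
idom tree: B1←B0 B2←B0 B3←B2 B4←B2 B5←B3 B6←B2 B7←B0
Dom∩ at merges:
  B2: preds {B0,B1}: {B0} ∩ {B0,B1} = {B0}; idom=B0
  B3: preds {B2,B5}: {B0,B2} ∩ {B0,B2,B3,B5} = {B0,B2}; idom=B2
  B6: preds {B2,B3}: {B0,B2} ∩ {B0,B2,B3} = {B0,B2}; idom=B2
  B7: preds {B1,B5,B6}: {B0,B1} ∩ {B0,B2,B3,B5} ∩ {B0,B2,B6} = {B0}; idom=B0

Frontier:
  join B2 pred B0: · stop@B0
  join B2 pred B1: B1 stop@B0
  join B3 pred B2: · stop@B2
  join B3 pred B5: B5→B3 stop@B2
  join B6 pred B2: · stop@B2
  join B6 pred B3: B3 stop@B2
  join B7 pred B1: B1 stop@B0
  join B7 pred B5: B5→B3→B2 stop@B0
  join B7 pred B6: B6→B2 stop@B0
  DF(B0)=∅
  DF(B1)={B2,B7}
  DF(B2)={B7}
  DF(B3)={B3,B6,B7}
  DF(B4)=∅
  DF(B5)={B3,B7}
  DF(B6)={B7}
  DF(B7)=∅

DF(B1) = ["B2", "B7"]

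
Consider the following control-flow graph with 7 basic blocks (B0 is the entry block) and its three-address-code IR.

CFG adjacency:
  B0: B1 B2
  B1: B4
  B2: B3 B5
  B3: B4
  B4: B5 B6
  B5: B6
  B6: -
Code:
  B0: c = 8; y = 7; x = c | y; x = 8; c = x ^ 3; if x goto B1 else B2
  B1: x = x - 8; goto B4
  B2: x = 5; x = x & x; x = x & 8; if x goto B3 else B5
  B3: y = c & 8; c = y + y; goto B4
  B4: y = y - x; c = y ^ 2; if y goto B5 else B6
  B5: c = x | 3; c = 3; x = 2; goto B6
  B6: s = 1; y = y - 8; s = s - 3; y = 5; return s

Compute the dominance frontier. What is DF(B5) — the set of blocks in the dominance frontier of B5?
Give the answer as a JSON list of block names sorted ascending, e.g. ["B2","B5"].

idom tree: B1←B0 B2←B0 B3←B2 B4←B0 B5←B0 B6←B0
Dom at joins:
  B4: preds {B1,B3}: {B0,B1} ∩ {B0,B2,B3} = {B0}; idom=B0
  B5: preds {B2,B4}: {B0,B2} ∩ {B0,B4} = {B0}; idom=B0
  B6: preds {B4,B5}: {B0,B4} ∩ {B0,B5} = {B0}; idom=B0

DF walk-up:
  join B4 pred B1: B1 stop@B0
  join B4 pred B3: B3→B2 stop@B0
  join B5 pred B2: B2 stop@B0
  join B5 pred B4: B4 stop@B0
  join B6 pred B4: B4 stop@B0
  join B6 pred B5: B5 stop@B0
  B0: DF=∅
  B1: DF={B4}
  B2: DF={B4,B5}
  B3: DF={B4}
  B4: DF={B5,B6}
  B5: DF={B6}
  B6: DF=∅

DF(B5) = ["B6"]

Answer: ["B6"]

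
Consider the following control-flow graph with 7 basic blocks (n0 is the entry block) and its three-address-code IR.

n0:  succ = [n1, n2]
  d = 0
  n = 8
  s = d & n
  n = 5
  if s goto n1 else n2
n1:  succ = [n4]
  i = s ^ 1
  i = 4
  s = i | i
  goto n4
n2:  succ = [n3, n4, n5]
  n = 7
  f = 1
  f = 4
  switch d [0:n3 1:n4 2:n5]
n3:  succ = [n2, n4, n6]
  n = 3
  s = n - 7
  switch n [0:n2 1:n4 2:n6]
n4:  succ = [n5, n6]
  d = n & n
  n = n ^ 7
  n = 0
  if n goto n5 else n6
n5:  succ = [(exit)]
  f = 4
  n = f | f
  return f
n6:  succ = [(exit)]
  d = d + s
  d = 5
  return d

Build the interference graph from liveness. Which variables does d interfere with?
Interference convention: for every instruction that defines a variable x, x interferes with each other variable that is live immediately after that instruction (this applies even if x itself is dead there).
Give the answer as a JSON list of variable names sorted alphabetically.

def/use:
  n0 def {d,n,s} use ∅
  n1 def {i,s} use {s}
  n2 def {f,n} use {d}
  n3 def {n,s} use ∅
  n4 def {d,n} use {n}
  n5 def {f,n} use ∅
  n6 def {d} use {d,s}

Live sets:
  n0: in=∅ out={d,n,s}
  n1: in={n,s} out={n,s}
  n2: in={d,s} out={d,n,s}
  n3: in={d} out={d,n,s}
  n4: in={n,s} out={d,s}
  n5: in=∅ out=∅
  n6: in={d,s} out=∅

Interfere edges:
  d↔{f,n,s}
  f↔{d,n,s}
  i↔{n}
  n↔{d,f,i,s}
  s↔{d,f,n}

N(d) = ["f", "n", "s"]

Answer: ["f", "n", "s"]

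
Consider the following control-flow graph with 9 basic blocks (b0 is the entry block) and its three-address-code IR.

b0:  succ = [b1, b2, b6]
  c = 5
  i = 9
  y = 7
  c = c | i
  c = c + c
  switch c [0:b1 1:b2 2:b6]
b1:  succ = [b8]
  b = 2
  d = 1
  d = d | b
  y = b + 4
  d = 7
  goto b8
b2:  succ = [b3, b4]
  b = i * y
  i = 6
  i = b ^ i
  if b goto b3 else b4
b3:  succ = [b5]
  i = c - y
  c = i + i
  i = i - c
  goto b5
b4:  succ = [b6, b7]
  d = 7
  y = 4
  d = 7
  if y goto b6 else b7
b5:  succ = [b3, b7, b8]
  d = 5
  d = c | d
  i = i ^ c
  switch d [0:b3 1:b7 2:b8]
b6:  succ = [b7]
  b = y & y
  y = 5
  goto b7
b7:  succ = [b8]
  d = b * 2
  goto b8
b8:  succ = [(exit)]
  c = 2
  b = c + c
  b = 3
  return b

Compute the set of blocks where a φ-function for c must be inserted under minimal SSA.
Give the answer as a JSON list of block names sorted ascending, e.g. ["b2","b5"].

Answer: ["b3", "b7", "b8"]

Working:
idom tree: b1←b0 b2←b0 b3←b2 b4←b2 b5←b3 b6←b0 b7←b0 b8←b0
Dom at joins:
  b3: preds {b2,b5}: {b0,b2} ∩ {b0,b2,b3,b5} = {b0,b2}; idom=b2
  b6: preds {b0,b4}: {b0} ∩ {b0,b2,b4} = {b0}; idom=b0
  b7: preds {b4,b5,b6}: {b0,b2,b4} ∩ {b0,b2,b3,b5} ∩ {b0,b6} = {b0}; idom=b0
  b8: preds {b1,b5,b7}: {b0,b1} ∩ {b0,b2,b3,b5} ∩ {b0,b7} = {b0}; idom=b0

DF derivation:
  b3←b2: walk · to b2
  b3←b5: walk b5→b3 to b2
  b6←b0: walk · to b0
  b6←b4: walk b4→b2 to b0
  b7←b4: walk b4→b2 to b0
  b7←b5: walk b5→b3→b2 to b0
  b7←b6: walk b6 to b0
  b8←b1: walk b1 to b0
  b8←b5: walk b5→b3→b2 to b0
  b8←b7: walk b7 to b0
  DF(b0)=∅
  DF(b1)={b8}
  DF(b2)={b6,b7,b8}
  DF(b3)={b3,b7,b8}
  DF(b4)={b6,b7}
  DF(b5)={b3,b7,b8}
  DF(b6)={b7}
  DF(b7)={b8}
  DF(b8)=∅

φ for c: defs {b0,b3,b8}
  DF⁺ = {b3,b7,b8}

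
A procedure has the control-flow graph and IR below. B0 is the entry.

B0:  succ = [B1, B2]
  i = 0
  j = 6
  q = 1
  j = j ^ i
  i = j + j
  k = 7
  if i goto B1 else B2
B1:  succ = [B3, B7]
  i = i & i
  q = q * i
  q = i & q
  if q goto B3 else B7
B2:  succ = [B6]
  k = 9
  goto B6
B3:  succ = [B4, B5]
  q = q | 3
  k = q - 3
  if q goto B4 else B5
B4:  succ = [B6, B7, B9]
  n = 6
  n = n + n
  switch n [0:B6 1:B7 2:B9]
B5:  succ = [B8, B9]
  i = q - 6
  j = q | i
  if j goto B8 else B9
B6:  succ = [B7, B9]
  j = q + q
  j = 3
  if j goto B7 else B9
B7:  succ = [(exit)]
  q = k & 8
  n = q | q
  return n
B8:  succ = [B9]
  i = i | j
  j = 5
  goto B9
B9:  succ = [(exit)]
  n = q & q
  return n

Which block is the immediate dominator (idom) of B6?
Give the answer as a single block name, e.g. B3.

Answer: B0

Derivation:
idom tree: B1←B0 B2←B0 B3←B1 B4←B3 B5←B3 B6←B0 B7←B0 B8←B5 B9←B0
Dom at joins:
  B6: preds {B2,B4}: {B0,B2} ∩ {B0,B1,B3,B4} = {B0}; idom=B0
  B7: preds {B1,B4,B6}: {B0,B1} ∩ {B0,B1,B3,B4} ∩ {B0,B6} = {B0}; idom=B0
  B9: preds {B4,B5,B6,B8}: {B0,B1,B3,B4} ∩ {B0,B1,B3,B5} ∩ {B0,B6} ∩ {B0,B1,B3,B5,B8} = {B0}; idom=B0

idom(B6) = B0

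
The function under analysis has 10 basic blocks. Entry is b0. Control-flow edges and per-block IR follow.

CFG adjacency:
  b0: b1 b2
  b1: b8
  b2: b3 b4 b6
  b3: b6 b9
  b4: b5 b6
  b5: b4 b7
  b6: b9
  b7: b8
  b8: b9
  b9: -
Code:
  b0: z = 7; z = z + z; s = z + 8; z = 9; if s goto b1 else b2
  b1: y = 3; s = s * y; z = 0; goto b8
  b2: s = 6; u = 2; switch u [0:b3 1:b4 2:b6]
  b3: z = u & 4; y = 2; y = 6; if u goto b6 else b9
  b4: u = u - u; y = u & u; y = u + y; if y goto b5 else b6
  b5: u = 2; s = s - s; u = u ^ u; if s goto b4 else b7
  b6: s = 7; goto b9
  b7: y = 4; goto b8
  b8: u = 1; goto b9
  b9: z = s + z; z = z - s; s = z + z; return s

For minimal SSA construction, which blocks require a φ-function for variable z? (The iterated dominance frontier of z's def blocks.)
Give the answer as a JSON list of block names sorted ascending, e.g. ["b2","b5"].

Answer: ["b6", "b8", "b9"]

Working:
idom tree: b1←b0 b2←b0 b3←b2 b4←b2 b5←b4 b6←b2 b7←b5 b8←b0 b9←b0
Join-block Dom:
  b4: preds {b2,b5}: {b0,b2} ∩ {b0,b2,b4,b5} = {b0,b2}; idom=b2
  b6: preds {b2,b3,b4}: {b0,b2} ∩ {b0,b2,b3} ∩ {b0,b2,b4} = {b0,b2}; idom=b2
  b8: preds {b1,b7}: {b0,b1} ∩ {b0,b2,b4,b5,b7} = {b0}; idom=b0
  b9: preds {b3,b6,b8}: {b0,b2,b3} ∩ {b0,b2,b6} ∩ {b0,b8} = {b0}; idom=b0

DF walk-up:
  join b4 pred b2: · stop@b2
  join b4 pred b5: b5→b4 stop@b2
  join b6 pred b2: · stop@b2
  join b6 pred b3: b3 stop@b2
  join b6 pred b4: b4 stop@b2
  join b8 pred b1: b1 stop@b0
  join b8 pred b7: b7→b5→b4→b2 stop@b0
  join b9 pred b3: b3→b2 stop@b0
  join b9 pred b6: b6→b2 stop@b0
  join b9 pred b8: b8 stop@b0
  b0: DF=∅
  b1: DF={b8}
  b2: DF={b8,b9}
  b3: DF={b6,b9}
  b4: DF={b4,b6,b8}
  b5: DF={b4,b8}
  b6: DF={b9}
  b7: DF={b8}
  b8: DF={b9}
  b9: DF=∅

φ for z: defs {b0,b1,b3,b9}
  DF⁺ = {b6,b8,b9}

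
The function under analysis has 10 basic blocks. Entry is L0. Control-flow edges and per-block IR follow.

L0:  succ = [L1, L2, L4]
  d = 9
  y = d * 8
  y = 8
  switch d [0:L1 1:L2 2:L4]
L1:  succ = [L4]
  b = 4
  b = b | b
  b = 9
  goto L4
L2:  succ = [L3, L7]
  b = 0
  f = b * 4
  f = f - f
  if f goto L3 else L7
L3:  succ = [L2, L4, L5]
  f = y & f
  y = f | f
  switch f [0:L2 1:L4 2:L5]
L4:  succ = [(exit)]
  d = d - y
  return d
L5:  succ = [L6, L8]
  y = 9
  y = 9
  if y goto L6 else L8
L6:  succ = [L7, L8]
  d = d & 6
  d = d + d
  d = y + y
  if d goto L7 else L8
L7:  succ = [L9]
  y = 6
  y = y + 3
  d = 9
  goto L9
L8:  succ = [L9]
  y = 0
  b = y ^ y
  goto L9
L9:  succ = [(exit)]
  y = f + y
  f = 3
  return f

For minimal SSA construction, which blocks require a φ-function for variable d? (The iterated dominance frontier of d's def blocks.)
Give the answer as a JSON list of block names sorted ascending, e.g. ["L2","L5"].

Answer: ["L7", "L8", "L9"]

Analysis:
idom tree: L1←L0 L2←L0 L3←L2 L4←L0 L5←L3 L6←L5 L7←L2 L8←L5 L9←L2
Dom at joins:
  L2: preds {L0,L3}: {L0} ∩ {L0,L2,L3} = {L0}; idom=L0
  L4: preds {L0,L1,L3}: {L0} ∩ {L0,L1} ∩ {L0,L2,L3} = {L0}; idom=L0
  L7: preds {L2,L6}: {L0,L2} ∩ {L0,L2,L3,L5,L6} = {L0,L2}; idom=L2
  L8: preds {L5,L6}: {L0,L2,L3,L5} ∩ {L0,L2,L3,L5,L6} = {L0,L2,L3,L5}; idom=L5
  L9: preds {L7,L8}: {L0,L2,L7} ∩ {L0,L2,L3,L5,L8} = {L0,L2}; idom=L2

Frontier:
  join L2 pred L0: · stop@L0
  join L2 pred L3: L3→L2 stop@L0
  join L4 pred L0: · stop@L0
  join L4 pred L1: L1 stop@L0
  join L4 pred L3: L3→L2 stop@L0
  join L7 pred L2: · stop@L2
  join L7 pred L6: L6→L5→L3 stop@L2
  join L8 pred L5: · stop@L5
  join L8 pred L6: L6 stop@L5
  join L9 pred L7: L7 stop@L2
  join L9 pred L8: L8→L5→L3 stop@L2
  L0 → ∅
  L1 → {L4}
  L2 → {L2,L4}
  L3 → {L2,L4,L7,L9}
  L4 → ∅
  L5 → {L7,L9}
  L6 → {L7,L8}
  L7 → {L9}
  L8 → {L9}
  L9 → ∅

φ for d: defs {L0,L4,L6,L7}
  DF⁺ = {L7,L8,L9}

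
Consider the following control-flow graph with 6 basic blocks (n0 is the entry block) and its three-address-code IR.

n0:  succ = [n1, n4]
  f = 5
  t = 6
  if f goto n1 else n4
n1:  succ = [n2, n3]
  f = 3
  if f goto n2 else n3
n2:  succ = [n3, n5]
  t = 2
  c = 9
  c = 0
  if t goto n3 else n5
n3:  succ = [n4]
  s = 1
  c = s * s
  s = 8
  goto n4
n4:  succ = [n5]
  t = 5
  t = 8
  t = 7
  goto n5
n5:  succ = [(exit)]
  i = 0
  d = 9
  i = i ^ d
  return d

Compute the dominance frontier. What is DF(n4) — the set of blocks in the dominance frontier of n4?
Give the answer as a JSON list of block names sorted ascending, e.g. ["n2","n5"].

Answer: ["n5"]

Working:
idom tree: n1←n0 n2←n1 n3←n1 n4←n0 n5←n0
Join-block Dom:
  n3: preds {n1,n2}: {n0,n1} ∩ {n0,n1,n2} = {n0,n1}; idom=n1
  n4: preds {n0,n3}: {n0} ∩ {n0,n1,n3} = {n0}; idom=n0
  n5: preds {n2,n4}: {n0,n1,n2} ∩ {n0,n4} = {n0}; idom=n0

DF derivation:
  n3←n1: walk · to n1
  n3←n2: walk n2 to n1
  n4←n0: walk · to n0
  n4←n3: walk n3→n1 to n0
  n5←n2: walk n2→n1 to n0
  n5←n4: walk n4 to n0
  n0: DF=∅
  n1: DF={n4,n5}
  n2: DF={n3,n5}
  n3: DF={n4}
  n4: DF={n5}
  n5: DF=∅

DF(n4) = ["n5"]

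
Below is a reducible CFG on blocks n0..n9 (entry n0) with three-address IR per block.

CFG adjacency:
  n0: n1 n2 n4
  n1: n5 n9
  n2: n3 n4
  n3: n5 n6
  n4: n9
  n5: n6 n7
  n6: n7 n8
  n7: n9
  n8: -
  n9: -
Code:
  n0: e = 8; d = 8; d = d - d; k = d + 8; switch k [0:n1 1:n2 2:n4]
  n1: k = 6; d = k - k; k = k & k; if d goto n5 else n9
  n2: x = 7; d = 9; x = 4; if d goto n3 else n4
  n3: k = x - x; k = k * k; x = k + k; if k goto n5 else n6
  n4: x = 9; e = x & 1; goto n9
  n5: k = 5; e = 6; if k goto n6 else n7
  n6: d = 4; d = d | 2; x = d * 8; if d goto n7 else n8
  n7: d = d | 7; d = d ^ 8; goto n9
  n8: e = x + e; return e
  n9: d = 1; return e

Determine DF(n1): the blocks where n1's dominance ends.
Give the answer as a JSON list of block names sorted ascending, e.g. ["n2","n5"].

Answer: ["n5", "n9"]

Working:
idom tree: n1←n0 n2←n0 n3←n2 n4←n0 n5←n0 n6←n0 n7←n0 n8←n6 n9←n0
Join-block Dom:
  n4: preds {n0,n2}: {n0} ∩ {n0,n2} = {n0}; idom=n0
  n5: preds {n1,n3}: {n0,n1} ∩ {n0,n2,n3} = {n0}; idom=n0
  n6: preds {n3,n5}: {n0,n2,n3} ∩ {n0,n5} = {n0}; idom=n0
  n7: preds {n5,n6}: {n0,n5} ∩ {n0,n6} = {n0}; idom=n0
  n9: preds {n1,n4,n7}: {n0,n1} ∩ {n0,n4} ∩ {n0,n7} = {n0}; idom=n0

DF derivation:
  join n4 pred n0: · stop@n0
  join n4 pred n2: n2 stop@n0
  join n5 pred n1: n1 stop@n0
  join n5 pred n3: n3→n2 stop@n0
  join n6 pred n3: n3→n2 stop@n0
  join n6 pred n5: n5 stop@n0
  join n7 pred n5: n5 stop@n0
  join n7 pred n6: n6 stop@n0
  join n9 pred n1: n1 stop@n0
  join n9 pred n4: n4 stop@n0
  join n9 pred n7: n7 stop@n0
  n0 → ∅
  n1 → {n5,n9}
  n2 → {n4,n5,n6}
  n3 → {n5,n6}
  n4 → {n9}
  n5 → {n6,n7}
  n6 → {n7}
  n7 → {n9}
  n8 → ∅
  n9 → ∅

DF(n1) = ["n5", "n9"]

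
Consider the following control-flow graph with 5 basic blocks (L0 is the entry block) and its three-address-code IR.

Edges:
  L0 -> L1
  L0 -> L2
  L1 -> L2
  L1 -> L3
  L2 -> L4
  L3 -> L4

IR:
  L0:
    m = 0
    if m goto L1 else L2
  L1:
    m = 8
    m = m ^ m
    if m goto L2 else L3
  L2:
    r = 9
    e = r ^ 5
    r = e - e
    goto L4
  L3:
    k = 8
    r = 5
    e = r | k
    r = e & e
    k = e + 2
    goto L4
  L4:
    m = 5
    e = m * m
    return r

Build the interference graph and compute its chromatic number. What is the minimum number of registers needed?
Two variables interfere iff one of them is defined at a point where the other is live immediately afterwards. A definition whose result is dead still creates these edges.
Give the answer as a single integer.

Per-block:
  L0: def={m} ue=∅
  L1: def={m} ue=∅
  L2: def={e,r} ue=∅
  L3: def={e,k,r} ue=∅
  L4: def={e,m} ue={r}

Live sets:
  L0: in=∅ out=∅
  L1: in=∅ out=∅
  L2: in=∅ out={r}
  L3: in=∅ out={r}
  L4: in={r} out=∅

Interference:
  e↔{r}
  k↔{r}
  m↔{r}
  r↔{e,k,m}

Colouring:
  {e,r} pairwise interfere (2-clique) ⇒ χ ≥ 2
  2-colouring: c0={r}  c1={e,k,m}
  χ = 2

Answer: 2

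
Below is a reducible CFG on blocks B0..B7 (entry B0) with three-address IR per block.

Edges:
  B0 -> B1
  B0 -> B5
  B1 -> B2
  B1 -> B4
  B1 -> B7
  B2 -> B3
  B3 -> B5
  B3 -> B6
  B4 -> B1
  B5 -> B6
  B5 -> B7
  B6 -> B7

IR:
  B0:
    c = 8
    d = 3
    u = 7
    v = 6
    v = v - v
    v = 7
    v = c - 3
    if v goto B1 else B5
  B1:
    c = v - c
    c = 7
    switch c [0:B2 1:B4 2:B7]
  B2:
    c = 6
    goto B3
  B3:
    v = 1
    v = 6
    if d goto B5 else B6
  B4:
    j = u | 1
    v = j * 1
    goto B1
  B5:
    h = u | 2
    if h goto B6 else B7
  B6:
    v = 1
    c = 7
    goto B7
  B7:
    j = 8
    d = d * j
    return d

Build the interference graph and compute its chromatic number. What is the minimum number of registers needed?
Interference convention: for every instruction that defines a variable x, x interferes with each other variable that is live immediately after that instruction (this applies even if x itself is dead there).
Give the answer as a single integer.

Per-block:
  B0: {c,d,u,v} / ∅
  B1: {c} / {c,v}
  B2: {c} / ∅
  B3: {v} / {d}
  B4: {j,v} / {u}
  B5: {h} / {u}
  B6: {c,v} / ∅
  B7: {d,j} / {d}

Liveness:
  live B0: ∅→{c,d,u,v}
  live B1: {c,d,u,v}→{c,d,u}
  live B2: {d,u}→{d,u}
  live B3: {d,u}→{d,u}
  live B4: {c,d,u}→{c,d,u,v}
  live B5: {d,u}→{d}
  live B6: {d}→{d}
  live B7: {d}→∅

Interfere edges:
  c↔{d,j,u,v}
  d↔{c,h,j,u,v}
  h↔{d}
  j↔{c,d,u}
  u↔{c,d,j,v}
  v↔{c,d,u}

Chromatic number:
  {c,d,j,u} pairwise interfere (4-clique) ⇒ χ ≥ 4
  4-colouring: r0={d}  r1={c,h}  r2={u}  r3={j,v}
  χ = 4

Answer: 4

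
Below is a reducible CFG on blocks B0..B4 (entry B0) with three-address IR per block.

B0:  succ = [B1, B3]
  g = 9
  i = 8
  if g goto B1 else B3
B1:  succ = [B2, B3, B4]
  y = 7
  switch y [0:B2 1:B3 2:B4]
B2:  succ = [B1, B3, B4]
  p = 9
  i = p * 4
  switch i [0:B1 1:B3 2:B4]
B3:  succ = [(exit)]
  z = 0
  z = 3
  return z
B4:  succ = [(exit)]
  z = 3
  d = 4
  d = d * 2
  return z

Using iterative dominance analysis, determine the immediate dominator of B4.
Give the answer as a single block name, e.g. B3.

idom tree: B1←B0 B2←B1 B3←B0 B4←B1
Dom∩ at merges:
  B1: preds {B0,B2}: {B0} ∩ {B0,B1,B2} = {B0}; idom=B0
  B3: preds {B0,B1,B2}: {B0} ∩ {B0,B1} ∩ {B0,B1,B2} = {B0}; idom=B0
  B4: preds {B1,B2}: {B0,B1} ∩ {B0,B1,B2} = {B0,B1}; idom=B1

idom(B4) = B1

Answer: B1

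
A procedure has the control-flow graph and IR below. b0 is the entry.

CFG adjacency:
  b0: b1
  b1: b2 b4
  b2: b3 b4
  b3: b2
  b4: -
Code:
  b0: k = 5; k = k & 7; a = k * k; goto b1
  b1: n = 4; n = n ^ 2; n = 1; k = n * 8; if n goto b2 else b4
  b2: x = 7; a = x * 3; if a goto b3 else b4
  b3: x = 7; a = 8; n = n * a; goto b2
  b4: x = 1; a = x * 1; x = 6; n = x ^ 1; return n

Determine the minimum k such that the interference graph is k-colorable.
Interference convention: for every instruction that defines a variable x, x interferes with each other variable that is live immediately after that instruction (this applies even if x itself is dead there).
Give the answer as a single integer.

Per-block:
  b0 def {a,k} use ∅
  b1 def {k,n} use ∅
  b2 def {a,x} use ∅
  b3 def {a,n,x} use {n}
  b4 def {a,n,x} use ∅

Liveness:
  b0 li=∅ lo=∅
  b1 li=∅ lo={n}
  b2 li={n} lo={n}
  b3 li={n} lo={n}
  b4 li=∅ lo=∅

Conflict graph:
  a: {n}
  k: {n}
  n: {a,k,x}
  x: {n}

Colouring:
  {a,n} pairwise interfere (2-clique) ⇒ χ ≥ 2
  assign a→r1 k→r1 n→r0 x→r1 — no edge inside a register ⇒ χ ≤ 2
  χ = 2

Answer: 2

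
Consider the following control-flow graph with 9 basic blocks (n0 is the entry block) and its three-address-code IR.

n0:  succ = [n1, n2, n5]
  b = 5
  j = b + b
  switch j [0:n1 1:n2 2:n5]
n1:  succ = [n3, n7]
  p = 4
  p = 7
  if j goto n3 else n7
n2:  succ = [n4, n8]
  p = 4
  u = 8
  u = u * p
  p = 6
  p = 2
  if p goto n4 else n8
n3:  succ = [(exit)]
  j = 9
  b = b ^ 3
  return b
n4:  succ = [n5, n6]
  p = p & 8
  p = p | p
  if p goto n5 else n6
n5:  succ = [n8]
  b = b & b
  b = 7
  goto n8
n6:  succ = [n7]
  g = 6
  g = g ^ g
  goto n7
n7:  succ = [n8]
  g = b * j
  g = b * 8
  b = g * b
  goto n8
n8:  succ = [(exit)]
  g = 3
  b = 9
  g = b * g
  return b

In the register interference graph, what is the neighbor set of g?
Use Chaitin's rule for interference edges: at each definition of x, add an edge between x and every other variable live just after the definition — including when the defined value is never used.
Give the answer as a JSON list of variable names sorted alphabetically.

Per-block:
  n0: {b,j} / ∅
  n1: {p} / {j}
  n2: {p,u} / ∅
  n3: {b,j} / {b}
  n4: {p} / {p}
  n5: {b} / {b}
  n6: {g} / ∅
  n7: {b,g} / {b,j}
  n8: {b,g} / ∅

Liveness:
  live n0: ∅→{b,j}
  live n1: {b,j}→{b,j}
  live n2: {b,j}→{b,j,p}
  live n3: {b}→∅
  live n4: {b,j,p}→{b,j}
  live n5: {b}→∅
  live n6: {b,j}→{b,j}
  live n7: {b,j}→∅
  live n8: ∅→∅

Interfere edges:
  b: {g,j,p,u}
  g: {b,j}
  j: {b,g,p,u}
  p: {b,j,u}
  u: {b,j,p}

N(g) = ["b", "j"]

Answer: ["b", "j"]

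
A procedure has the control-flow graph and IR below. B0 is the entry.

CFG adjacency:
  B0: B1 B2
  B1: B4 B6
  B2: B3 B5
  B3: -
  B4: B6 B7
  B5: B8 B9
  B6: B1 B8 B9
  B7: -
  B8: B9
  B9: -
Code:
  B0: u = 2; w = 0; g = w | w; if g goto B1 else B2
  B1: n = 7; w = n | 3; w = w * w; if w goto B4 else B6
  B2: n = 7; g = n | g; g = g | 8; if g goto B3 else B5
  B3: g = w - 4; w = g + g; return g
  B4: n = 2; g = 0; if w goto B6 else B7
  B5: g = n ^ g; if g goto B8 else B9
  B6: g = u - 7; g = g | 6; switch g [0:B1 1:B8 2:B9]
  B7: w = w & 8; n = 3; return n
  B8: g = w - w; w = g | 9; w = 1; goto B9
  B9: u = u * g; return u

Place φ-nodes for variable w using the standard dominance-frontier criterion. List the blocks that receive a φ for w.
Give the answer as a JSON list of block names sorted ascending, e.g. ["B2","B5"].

Answer: ["B1", "B8", "B9"]

Working:
idom tree: B1←B0 B2←B0 B3←B2 B4←B1 B5←B2 B6←B1 B7←B4 B8←B0 B9←B0
Dom at joins:
  B1: preds {B0,B6}: {B0} ∩ {B0,B1,B6} = {B0}; idom=B0
  B6: preds {B1,B4}: {B0,B1} ∩ {B0,B1,B4} = {B0,B1}; idom=B1
  B8: preds {B5,B6}: {B0,B2,B5} ∩ {B0,B1,B6} = {B0}; idom=B0
  B9: preds {B5,B6,B8}: {B0,B2,B5} ∩ {B0,B1,B6} ∩ {B0,B8} = {B0}; idom=B0

DF derivation:
  B1←B0: walk · to B0
  B1←B6: walk B6→B1 to B0
  B6←B1: walk · to B1
  B6←B4: walk B4 to B1
  B8←B5: walk B5→B2 to B0
  B8←B6: walk B6→B1 to B0
  B9←B5: walk B5→B2 to B0
  B9←B6: walk B6→B1 to B0
  B9←B8: walk B8 to B0
  DF(B0)=∅
  DF(B1)={B1,B8,B9}
  DF(B2)={B8,B9}
  DF(B3)=∅
  DF(B4)={B6}
  DF(B5)={B8,B9}
  DF(B6)={B1,B8,B9}
  DF(B7)=∅
  DF(B8)={B9}
  DF(B9)=∅

φ for w: defs {B0,B1,B3,B7,B8}
  DF⁺ = {B1,B8,B9}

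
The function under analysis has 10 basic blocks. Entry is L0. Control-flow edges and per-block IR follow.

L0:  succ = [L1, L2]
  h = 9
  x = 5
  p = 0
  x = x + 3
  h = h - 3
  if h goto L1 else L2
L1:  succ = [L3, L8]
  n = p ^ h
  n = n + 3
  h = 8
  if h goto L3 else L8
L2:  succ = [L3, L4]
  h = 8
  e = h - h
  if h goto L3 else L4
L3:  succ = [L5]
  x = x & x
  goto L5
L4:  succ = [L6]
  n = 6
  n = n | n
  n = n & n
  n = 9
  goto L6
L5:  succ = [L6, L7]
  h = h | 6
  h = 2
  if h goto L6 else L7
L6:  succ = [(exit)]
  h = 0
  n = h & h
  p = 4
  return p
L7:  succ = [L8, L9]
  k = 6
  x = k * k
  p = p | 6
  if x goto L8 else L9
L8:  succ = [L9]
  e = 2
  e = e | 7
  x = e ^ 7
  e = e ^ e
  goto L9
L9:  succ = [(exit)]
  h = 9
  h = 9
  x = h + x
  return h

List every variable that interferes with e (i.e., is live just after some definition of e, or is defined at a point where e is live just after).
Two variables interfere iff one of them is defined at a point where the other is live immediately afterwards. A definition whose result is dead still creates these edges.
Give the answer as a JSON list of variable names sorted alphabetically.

def/use:
  L0: {h,p,x} / ∅
  L1: {h,n} / {h,p}
  L2: {e,h} / ∅
  L3: {x} / {x}
  L4: {n} / ∅
  L5: {h} / {h}
  L6: {h,n,p} / ∅
  L7: {k,p,x} / {p}
  L8: {e,x} / ∅
  L9: {h,x} / {x}

Backward fixpoint:
  L0: in=∅ out={h,p,x}
  L1: in={h,p,x} out={h,p,x}
  L2: in={p,x} out={h,p,x}
  L3: in={h,p,x} out={h,p}
  L4: in=∅ out=∅
  L5: in={h,p} out={p}
  L6: in=∅ out=∅
  L7: in={p} out={x}
  L8: in=∅ out={x}
  L9: in={x} out=∅

Conflict graph:
  e↔{h,p,x}
  h↔{e,p,x}
  k↔{p}
  n↔{p,x}
  p↔{e,h,k,n,x}
  x↔{e,h,n,p}

N(e) = ["h", "p", "x"]

Answer: ["h", "p", "x"]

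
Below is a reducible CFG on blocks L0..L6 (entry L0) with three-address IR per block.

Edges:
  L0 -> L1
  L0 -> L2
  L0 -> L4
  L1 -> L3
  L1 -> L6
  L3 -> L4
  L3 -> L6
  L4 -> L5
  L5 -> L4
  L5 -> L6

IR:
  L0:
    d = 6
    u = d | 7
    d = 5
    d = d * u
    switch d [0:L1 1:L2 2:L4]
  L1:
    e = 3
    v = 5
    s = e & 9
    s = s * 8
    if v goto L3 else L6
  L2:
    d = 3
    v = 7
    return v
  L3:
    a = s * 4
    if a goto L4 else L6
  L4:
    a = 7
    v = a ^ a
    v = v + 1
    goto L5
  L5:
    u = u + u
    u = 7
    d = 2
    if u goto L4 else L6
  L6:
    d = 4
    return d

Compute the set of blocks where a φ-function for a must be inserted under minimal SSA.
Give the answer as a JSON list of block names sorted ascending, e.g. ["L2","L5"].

idom tree: L1←L0 L2←L0 L3←L1 L4←L0 L5←L4 L6←L0
Dom∩ at merges:
  L4: preds {L0,L3,L5}: {L0} ∩ {L0,L1,L3} ∩ {L0,L4,L5} = {L0}; idom=L0
  L6: preds {L1,L3,L5}: {L0,L1} ∩ {L0,L1,L3} ∩ {L0,L4,L5} = {L0}; idom=L0

Frontier:
  join L4 pred L0: · stop@L0
  join L4 pred L3: L3→L1 stop@L0
  join L4 pred L5: L5→L4 stop@L0
  join L6 pred L1: L1 stop@L0
  join L6 pred L3: L3→L1 stop@L0
  join L6 pred L5: L5→L4 stop@L0
  L0 → ∅
  L1 → {L4,L6}
  L2 → ∅
  L3 → {L4,L6}
  L4 → {L4,L6}
  L5 → {L4,L6}
  L6 → ∅

φ for a: defs {L3,L4}
  DF⁺ = {L4,L6}

Answer: ["L4", "L6"]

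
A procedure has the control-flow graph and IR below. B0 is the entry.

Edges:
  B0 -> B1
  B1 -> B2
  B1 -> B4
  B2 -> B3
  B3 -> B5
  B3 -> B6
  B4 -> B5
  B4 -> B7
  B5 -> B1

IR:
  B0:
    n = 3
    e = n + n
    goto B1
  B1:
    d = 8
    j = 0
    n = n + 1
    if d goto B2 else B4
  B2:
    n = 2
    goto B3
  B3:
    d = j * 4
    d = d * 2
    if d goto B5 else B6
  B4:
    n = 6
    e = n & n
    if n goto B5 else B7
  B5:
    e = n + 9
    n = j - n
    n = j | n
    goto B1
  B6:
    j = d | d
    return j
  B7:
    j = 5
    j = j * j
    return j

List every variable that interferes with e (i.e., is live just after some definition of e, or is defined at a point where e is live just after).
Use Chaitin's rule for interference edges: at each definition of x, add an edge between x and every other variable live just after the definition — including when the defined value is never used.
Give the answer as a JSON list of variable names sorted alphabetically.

Block summaries:
  B0 def {e,n} use ∅
  B1 def {d,j,n} use {n}
  B2 def {n} use ∅
  B3 def {d} use {j}
  B4 def {e,n} use ∅
  B5 def {e,n} use {j,n}
  B6 def {j} use {d}
  B7 def {j} use ∅

Backward fixpoint:
  live B0: ∅→{n}
  live B1: {n}→{j}
  live B2: {j}→{j,n}
  live B3: {j,n}→{d,j,n}
  live B4: {j}→{j,n}
  live B5: {j,n}→{n}
  live B6: {d}→∅
  live B7: ∅→∅

Interference:
  d: {j,n}
  e: {j,n}
  j: {d,e,n}
  n: {d,e,j}

N(e) = ["j", "n"]

Answer: ["j", "n"]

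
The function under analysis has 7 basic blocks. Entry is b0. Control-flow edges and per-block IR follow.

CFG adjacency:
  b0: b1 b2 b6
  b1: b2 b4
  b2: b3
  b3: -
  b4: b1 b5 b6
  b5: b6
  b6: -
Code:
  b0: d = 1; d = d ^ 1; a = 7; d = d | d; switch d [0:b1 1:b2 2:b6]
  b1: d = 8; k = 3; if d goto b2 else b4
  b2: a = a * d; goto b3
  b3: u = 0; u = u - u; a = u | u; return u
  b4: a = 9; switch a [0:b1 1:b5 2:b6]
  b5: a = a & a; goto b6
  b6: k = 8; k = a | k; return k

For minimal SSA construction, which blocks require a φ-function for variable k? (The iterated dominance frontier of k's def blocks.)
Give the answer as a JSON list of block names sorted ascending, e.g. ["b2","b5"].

idom tree: b1←b0 b2←b0 b3←b2 b4←b1 b5←b4 b6←b0
Dom at joins:
  b1: preds {b0,b4}: {b0} ∩ {b0,b1,b4} = {b0}; idom=b0
  b2: preds {b0,b1}: {b0} ∩ {b0,b1} = {b0}; idom=b0
  b6: preds {b0,b4,b5}: {b0} ∩ {b0,b1,b4} ∩ {b0,b1,b4,b5} = {b0}; idom=b0

Frontier:
  b1←b0: walk · to b0
  b1←b4: walk b4→b1 to b0
  b2←b0: walk · to b0
  b2←b1: walk b1 to b0
  b6←b0: walk · to b0
  b6←b4: walk b4→b1 to b0
  b6←b5: walk b5→b4→b1 to b0
  b0 → ∅
  b1 → {b1,b2,b6}
  b2 → ∅
  b3 → ∅
  b4 → {b1,b6}
  b5 → {b6}
  b6 → ∅

φ for k: defs {b1,b6}
  DF⁺ = {b1,b2,b6}

Answer: ["b1", "b2", "b6"]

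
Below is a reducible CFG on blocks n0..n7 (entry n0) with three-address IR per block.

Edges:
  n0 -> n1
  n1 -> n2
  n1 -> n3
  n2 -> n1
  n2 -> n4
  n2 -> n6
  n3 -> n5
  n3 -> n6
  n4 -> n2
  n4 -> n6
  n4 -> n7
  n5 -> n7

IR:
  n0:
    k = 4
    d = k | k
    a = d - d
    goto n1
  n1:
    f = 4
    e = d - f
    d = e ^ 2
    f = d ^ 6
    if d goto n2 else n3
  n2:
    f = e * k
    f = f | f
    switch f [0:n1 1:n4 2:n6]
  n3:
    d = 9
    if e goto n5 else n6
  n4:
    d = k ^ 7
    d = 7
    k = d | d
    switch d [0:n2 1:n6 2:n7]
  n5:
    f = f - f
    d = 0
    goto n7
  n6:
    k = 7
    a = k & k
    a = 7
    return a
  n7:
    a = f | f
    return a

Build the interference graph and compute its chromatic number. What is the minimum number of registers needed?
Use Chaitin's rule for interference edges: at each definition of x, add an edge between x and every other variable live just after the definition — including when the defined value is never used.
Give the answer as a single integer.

Answer: 4

Working:
Block summaries:
  n0: def={a,d,k} ue=∅
  n1: def={d,e,f} ue={d}
  n2: def={f} ue={e,k}
  n3: def={d} ue={e}
  n4: def={d,k} ue={k}
  n5: def={d,f} ue={f}
  n6: def={a,k} ue=∅
  n7: def={a} ue={f}

Live sets:
  n0: in=∅ out={d,k}
  n1: in={d,k} out={d,e,f,k}
  n2: in={d,e,k} out={d,e,f,k}
  n3: in={e,f} out={f}
  n4: in={e,f,k} out={d,e,f,k}
  n5: in={f} out={f}
  n6: in=∅ out=∅
  n7: in={f} out=∅

Conflict graph:
  a: {d,k}
  d: {a,e,f,k}
  e: {d,f,k}
  f: {d,e,k}
  k: {a,d,e,f}

Chromatic number:
  clique {d,e,f,k} ⇒ need ≥ 4
  4-colouring: R0={d}  R1={k}  R2={a,e}  R3={f}
  χ = 4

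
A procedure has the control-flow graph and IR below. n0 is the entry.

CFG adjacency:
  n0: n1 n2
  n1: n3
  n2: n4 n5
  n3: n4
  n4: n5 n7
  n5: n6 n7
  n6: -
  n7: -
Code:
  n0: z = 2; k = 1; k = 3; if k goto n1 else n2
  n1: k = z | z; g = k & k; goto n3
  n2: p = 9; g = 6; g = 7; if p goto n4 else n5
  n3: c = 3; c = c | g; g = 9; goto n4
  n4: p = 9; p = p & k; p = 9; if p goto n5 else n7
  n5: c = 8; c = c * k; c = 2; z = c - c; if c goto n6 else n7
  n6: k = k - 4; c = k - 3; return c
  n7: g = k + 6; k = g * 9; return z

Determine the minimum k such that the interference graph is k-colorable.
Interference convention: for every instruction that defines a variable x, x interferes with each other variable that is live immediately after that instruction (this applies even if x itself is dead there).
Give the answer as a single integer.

Answer: 4

Working:
Per-block:
  n0 def {k,z} use ∅
  n1 def {g,k} use {z}
  n2 def {g,p} use ∅
  n3 def {c,g} use {g}
  n4 def {p} use {k}
  n5 def {c,z} use {k}
  n6 def {c,k} use {k}
  n7 def {g,k} use {k,z}

Liveness:
  n0: in=∅ out={k,z}
  n1: in={z} out={g,k,z}
  n2: in={k,z} out={k,z}
  n3: in={g,k,z} out={k,z}
  n4: in={k,z} out={k,z}
  n5: in={k} out={k,z}
  n6: in={k} out=∅
  n7: in={k,z} out=∅

Interfere edges:
  c↔{g,k,z}
  g↔{c,k,p,z}
  k↔{c,g,p,z}
  p↔{g,k,z}
  z↔{c,g,k,p}

Colouring:
  {c,g,k,z} pairwise interfere (4-clique) ⇒ χ ≥ 4
  4-colouring: c0={g}  c1={k}  c2={z}  c3={c,p}
  χ = 4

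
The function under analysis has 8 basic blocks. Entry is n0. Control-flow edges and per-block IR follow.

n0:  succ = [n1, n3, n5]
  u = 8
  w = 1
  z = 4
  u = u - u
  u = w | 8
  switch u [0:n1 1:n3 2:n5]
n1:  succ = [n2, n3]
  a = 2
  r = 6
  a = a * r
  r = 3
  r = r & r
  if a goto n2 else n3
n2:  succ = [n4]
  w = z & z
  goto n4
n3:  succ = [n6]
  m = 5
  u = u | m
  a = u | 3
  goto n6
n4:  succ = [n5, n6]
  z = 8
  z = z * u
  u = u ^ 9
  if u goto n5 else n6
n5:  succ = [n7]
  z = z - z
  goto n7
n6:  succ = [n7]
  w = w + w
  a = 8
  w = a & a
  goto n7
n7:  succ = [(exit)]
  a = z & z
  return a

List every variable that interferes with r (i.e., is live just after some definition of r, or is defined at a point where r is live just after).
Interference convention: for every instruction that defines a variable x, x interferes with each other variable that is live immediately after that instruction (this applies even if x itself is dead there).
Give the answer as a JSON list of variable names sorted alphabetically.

Block summaries:
  n0: {u,w,z} / ∅
  n1: {a,r} / ∅
  n2: {w} / {z}
  n3: {a,m,u} / {u}
  n4: {u,z} / {u}
  n5: {z} / {z}
  n6: {a,w} / {w}
  n7: {a} / {z}

Live sets:
  n0 li=∅ lo={u,w,z}
  n1 li={u,w,z} lo={u,w,z}
  n2 li={u,z} lo={u,w}
  n3 li={u,w,z} lo={w,z}
  n4 li={u,w} lo={w,z}
  n5 li={z} lo={z}
  n6 li={w,z} lo={z}
  n7 li={z} lo=∅

Interference:
  a: {r,u,w,z}
  m: {u,w,z}
  r: {a,u,w,z}
  u: {a,m,r,w,z}
  w: {a,m,r,u,z}
  z: {a,m,r,u,w}

N(r) = ["a", "u", "w", "z"]

Answer: ["a", "u", "w", "z"]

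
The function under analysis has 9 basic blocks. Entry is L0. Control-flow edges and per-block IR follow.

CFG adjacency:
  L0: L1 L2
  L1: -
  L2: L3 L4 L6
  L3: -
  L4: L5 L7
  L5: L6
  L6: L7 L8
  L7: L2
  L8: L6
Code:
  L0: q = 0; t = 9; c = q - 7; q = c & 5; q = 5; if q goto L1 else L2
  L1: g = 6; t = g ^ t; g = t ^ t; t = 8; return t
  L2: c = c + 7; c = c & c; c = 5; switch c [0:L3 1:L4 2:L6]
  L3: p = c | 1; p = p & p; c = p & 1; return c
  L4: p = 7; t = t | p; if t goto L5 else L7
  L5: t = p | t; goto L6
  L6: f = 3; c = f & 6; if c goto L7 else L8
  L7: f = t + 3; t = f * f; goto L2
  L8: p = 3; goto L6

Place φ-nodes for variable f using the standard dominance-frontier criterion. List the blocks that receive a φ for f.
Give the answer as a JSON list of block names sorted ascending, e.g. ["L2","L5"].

Answer: ["L2", "L6", "L7"]

Derivation:
idom tree: L1←L0 L2←L0 L3←L2 L4←L2 L5←L4 L6←L2 L7←L2 L8←L6
Dom∩ at merges:
  L2: preds {L0,L7}: {L0} ∩ {L0,L2,L7} = {L0}; idom=L0
  L6: preds {L2,L5,L8}: {L0,L2} ∩ {L0,L2,L4,L5} ∩ {L0,L2,L6,L8} = {L0,L2}; idom=L2
  L7: preds {L4,L6}: {L0,L2,L4} ∩ {L0,L2,L6} = {L0,L2}; idom=L2

DF derivation:
  join L2 pred L0: · stop@L0
  join L2 pred L7: L7→L2 stop@L0
  join L6 pred L2: · stop@L2
  join L6 pred L5: L5→L4 stop@L2
  join L6 pred L8: L8→L6 stop@L2
  join L7 pred L4: L4 stop@L2
  join L7 pred L6: L6 stop@L2
  L0 → ∅
  L1 → ∅
  L2 → {L2}
  L3 → ∅
  L4 → {L6,L7}
  L5 → {L6}
  L6 → {L6,L7}
  L7 → {L2}
  L8 → {L6}

φ for f: defs {L6,L7}
  DF⁺ = {L2,L6,L7}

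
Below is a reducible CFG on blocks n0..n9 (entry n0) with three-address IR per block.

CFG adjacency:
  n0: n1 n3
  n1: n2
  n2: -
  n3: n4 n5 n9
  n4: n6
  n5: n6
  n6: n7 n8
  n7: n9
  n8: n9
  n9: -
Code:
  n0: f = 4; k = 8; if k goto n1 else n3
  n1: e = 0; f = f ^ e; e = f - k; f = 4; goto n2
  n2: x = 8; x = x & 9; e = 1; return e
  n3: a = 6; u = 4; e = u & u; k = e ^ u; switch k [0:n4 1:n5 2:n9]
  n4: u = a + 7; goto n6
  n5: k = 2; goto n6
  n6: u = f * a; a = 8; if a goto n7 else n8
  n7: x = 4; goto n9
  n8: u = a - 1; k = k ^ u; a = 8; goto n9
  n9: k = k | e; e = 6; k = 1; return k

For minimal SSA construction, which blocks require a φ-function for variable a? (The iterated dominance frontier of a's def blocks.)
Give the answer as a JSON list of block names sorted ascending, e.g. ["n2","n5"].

Answer: ["n9"]

Working:
idom tree: n1←n0 n2←n1 n3←n0 n4←n3 n5←n3 n6←n3 n7←n6 n8←n6 n9←n3
Dom∩ at merges:
  n6: preds {n4,n5}: {n0,n3,n4} ∩ {n0,n3,n5} = {n0,n3}; idom=n3
  n9: preds {n3,n7,n8}: {n0,n3} ∩ {n0,n3,n6,n7} ∩ {n0,n3,n6,n8} = {n0,n3}; idom=n3

Frontier:
  join n6 pred n4: n4 stop@n3
  join n6 pred n5: n5 stop@n3
  join n9 pred n3: · stop@n3
  join n9 pred n7: n7→n6 stop@n3
  join n9 pred n8: n8→n6 stop@n3
  n0 → ∅
  n1 → ∅
  n2 → ∅
  n3 → ∅
  n4 → {n6}
  n5 → {n6}
  n6 → {n9}
  n7 → {n9}
  n8 → {n9}
  n9 → ∅

φ for a: defs {n3,n6,n8}
  DF⁺ = {n9}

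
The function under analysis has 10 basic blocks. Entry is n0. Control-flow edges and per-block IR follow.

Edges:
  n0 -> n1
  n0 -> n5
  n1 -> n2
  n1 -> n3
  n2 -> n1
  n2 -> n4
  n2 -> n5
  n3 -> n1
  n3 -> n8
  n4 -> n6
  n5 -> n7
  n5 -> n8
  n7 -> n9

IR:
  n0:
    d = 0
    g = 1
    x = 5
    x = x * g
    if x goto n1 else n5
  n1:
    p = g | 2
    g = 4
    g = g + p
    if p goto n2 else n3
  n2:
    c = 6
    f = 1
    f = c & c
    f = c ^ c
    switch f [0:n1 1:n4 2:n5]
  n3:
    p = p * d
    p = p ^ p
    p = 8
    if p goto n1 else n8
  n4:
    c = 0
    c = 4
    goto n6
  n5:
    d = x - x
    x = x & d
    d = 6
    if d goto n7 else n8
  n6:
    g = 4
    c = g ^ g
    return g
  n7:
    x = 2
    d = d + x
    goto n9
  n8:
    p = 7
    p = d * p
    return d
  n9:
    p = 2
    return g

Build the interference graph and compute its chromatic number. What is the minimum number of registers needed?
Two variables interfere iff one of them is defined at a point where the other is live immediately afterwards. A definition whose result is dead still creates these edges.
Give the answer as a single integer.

Per-block:
  n0: def={d,g,x} ue=∅
  n1: def={g,p} ue={g}
  n2: def={c,f} ue=∅
  n3: def={p} ue={d,p}
  n4: def={c} ue=∅
  n5: def={d,x} ue={x}
  n6: def={c,g} ue=∅
  n7: def={d,x} ue={d}
  n8: def={p} ue={d}
  n9: def={p} ue={g}

Liveness:
  n0: in=∅ out={d,g,x}
  n1: in={d,g,x} out={d,g,p,x}
  n2: in={d,g,x} out={d,g,x}
  n3: in={d,g,p,x} out={d,g,x}
  n4: in=∅ out=∅
  n5: in={g,x} out={d,g}
  n6: in=∅ out=∅
  n7: in={d,g} out={g}
  n8: in={d} out=∅
  n9: in={g} out=∅

Conflict graph:
  c↔{d,f,g,x}
  d↔{c,f,g,p,x}
  f↔{c,d,g,x}
  g↔{c,d,f,p,x}
  p↔{d,g,x}
  x↔{c,d,f,g,p}

Registers:
  {c,d,f,g,x} pairwise interfere (5-clique) ⇒ χ ≥ 5
  5-colouring: c0={d}  c1={g}  c2={x}  c3={c,p}  c4={f}
  χ = 5

Answer: 5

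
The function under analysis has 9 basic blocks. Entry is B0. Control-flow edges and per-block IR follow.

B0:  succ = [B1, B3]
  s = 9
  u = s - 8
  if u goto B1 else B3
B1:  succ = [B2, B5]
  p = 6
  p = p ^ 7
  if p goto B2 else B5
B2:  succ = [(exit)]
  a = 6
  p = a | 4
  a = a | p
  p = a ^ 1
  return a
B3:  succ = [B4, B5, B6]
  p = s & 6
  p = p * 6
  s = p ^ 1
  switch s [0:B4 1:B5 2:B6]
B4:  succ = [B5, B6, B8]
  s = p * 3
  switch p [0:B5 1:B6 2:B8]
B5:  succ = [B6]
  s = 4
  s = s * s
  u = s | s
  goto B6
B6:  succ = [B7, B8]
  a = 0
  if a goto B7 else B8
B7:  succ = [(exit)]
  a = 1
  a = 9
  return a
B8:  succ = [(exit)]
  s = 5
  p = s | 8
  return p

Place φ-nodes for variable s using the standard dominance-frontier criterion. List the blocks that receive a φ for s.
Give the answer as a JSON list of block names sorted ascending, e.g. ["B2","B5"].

idom tree: B1←B0 B2←B1 B3←B0 B4←B3 B5←B0 B6←B0 B7←B6 B8←B0
Dom∩ at merges:
  B5: preds {B1,B3,B4}: {B0,B1} ∩ {B0,B3} ∩ {B0,B3,B4} = {B0}; idom=B0
  B6: preds {B3,B4,B5}: {B0,B3} ∩ {B0,B3,B4} ∩ {B0,B5} = {B0}; idom=B0
  B8: preds {B4,B6}: {B0,B3,B4} ∩ {B0,B6} = {B0}; idom=B0

DF derivation:
  B5←B1: walk B1 to B0
  B5←B3: walk B3 to B0
  B5←B4: walk B4→B3 to B0
  B6←B3: walk B3 to B0
  B6←B4: walk B4→B3 to B0
  B6←B5: walk B5 to B0
  B8←B4: walk B4→B3 to B0
  B8←B6: walk B6 to B0
  B0: DF=∅
  B1: DF={B5}
  B2: DF=∅
  B3: DF={B5,B6,B8}
  B4: DF={B5,B6,B8}
  B5: DF={B6}
  B6: DF={B8}
  B7: DF=∅
  B8: DF=∅

φ for s: defs {B0,B3,B4,B5,B8}
  DF⁺ = {B5,B6,B8}

Answer: ["B5", "B6", "B8"]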